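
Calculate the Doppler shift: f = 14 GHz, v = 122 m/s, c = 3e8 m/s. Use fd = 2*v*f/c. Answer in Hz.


fd = 2 * 122 * 14000000000.0 / 3e8 = 11386.7 Hz

11386.7 Hz


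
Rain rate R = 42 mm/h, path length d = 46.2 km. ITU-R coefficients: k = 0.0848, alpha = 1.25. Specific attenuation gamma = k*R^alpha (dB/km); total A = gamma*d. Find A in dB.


gamma = 0.0848 * 42^1.25 = 9.066872 dB/km
A = 9.066872 * 46.2 = 418.89 dB

418.89 dB


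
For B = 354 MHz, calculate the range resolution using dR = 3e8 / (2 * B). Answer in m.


dR = 3e8 / (2 * 354000000.0) = 0.42 m

0.42 m


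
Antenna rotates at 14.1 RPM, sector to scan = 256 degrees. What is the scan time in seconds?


t = 256 / (14.1 * 360) * 60 = 3.03 s

3.03 s


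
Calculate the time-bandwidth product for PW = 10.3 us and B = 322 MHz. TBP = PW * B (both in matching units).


TBP = 10.3 * 322 = 3316.6

3316.6


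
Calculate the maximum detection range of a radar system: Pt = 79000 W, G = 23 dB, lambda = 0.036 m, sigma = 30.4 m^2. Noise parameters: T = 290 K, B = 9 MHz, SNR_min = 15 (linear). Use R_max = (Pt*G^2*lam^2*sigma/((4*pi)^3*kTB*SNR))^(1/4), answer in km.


G_lin = 10^(23/10) = 199.526231
R^4 = 79000 * 199.526231^2 * 0.036^2 * 30.4 / ((4*pi)^3 * 1.38e-23 * 290 * 9000000.0 * 15)
R^4 = 1.15575e17 m^4
R_max = (1.15575e17)^(1/4) = 18438.1 m = 18.4 km

18.4 km


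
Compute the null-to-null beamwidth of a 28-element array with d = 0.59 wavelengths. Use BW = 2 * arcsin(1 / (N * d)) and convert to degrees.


1/(N*d) = 1/(28*0.59) = 0.060533
BW = 2*arcsin(0.060533) = 6.9 degrees

6.9 degrees


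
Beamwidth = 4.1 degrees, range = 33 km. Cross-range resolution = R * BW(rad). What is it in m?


BW_rad = 0.071558499
CR = 33000 * 0.071558499 = 2361.4 m

2361.4 m


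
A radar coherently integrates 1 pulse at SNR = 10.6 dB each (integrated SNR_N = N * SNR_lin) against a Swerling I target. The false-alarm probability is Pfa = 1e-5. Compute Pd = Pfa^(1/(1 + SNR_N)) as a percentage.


SNR_lin = 10^(10.6/10) = 11.48154
SNR_N = 1 * 11.48154 = 11.48154
1/(1 + SNR_N) = 1/12.48154 = 0.0801183
Pd = (1e-5)^0.0801183 = 0.39757
Pd = 39.8%

39.8%


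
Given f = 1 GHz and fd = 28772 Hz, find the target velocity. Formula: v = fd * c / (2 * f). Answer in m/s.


v = 28772 * 3e8 / (2 * 1000000000.0) = 4315.8 m/s

4315.8 m/s


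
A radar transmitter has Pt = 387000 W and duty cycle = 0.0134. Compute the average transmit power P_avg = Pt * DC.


P_avg = 387000 * 0.0134 = 5185.8 W

5185.8 W


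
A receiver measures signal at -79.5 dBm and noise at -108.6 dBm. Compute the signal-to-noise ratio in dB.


SNR = -79.5 - (-108.6) = 29.1 dB

29.1 dB


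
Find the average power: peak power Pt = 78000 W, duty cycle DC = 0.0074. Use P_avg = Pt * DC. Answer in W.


P_avg = 78000 * 0.0074 = 577.2 W

577.2 W


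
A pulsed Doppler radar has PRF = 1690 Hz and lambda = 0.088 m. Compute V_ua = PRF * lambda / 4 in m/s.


V_ua = 1690 * 0.088 / 4 = 37.2 m/s

37.2 m/s


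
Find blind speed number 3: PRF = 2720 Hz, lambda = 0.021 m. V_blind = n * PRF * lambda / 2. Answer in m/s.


V_blind = 3 * 2720 * 0.021 / 2 = 85.7 m/s

85.7 m/s


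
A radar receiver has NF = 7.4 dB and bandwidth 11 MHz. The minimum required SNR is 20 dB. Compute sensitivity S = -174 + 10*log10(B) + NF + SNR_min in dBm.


10*log10(11000000.0) = 70.41
S = -174 + 70.41 + 7.4 + 20 = -76.2 dBm

-76.2 dBm


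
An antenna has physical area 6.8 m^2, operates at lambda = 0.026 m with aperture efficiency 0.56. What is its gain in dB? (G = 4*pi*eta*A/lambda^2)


G_linear = 4*pi*0.56*6.8/0.026^2 = 70788.08
G_dB = 10*log10(70788.08) = 48.5 dB

48.5 dB


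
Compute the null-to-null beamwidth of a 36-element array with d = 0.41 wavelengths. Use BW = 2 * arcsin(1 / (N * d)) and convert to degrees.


1/(N*d) = 1/(36*0.41) = 0.067751
BW = 2*arcsin(0.067751) = 7.8 degrees

7.8 degrees


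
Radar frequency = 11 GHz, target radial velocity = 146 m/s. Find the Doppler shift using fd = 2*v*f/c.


fd = 2 * 146 * 11000000000.0 / 3e8 = 10706.7 Hz

10706.7 Hz


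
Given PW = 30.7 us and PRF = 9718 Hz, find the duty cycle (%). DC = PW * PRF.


DC = 30.7e-6 * 9718 * 100 = 29.83%

29.83%


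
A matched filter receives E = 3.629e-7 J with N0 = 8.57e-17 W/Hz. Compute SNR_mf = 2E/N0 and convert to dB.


SNR_lin = 2 * 3.629e-7 / 8.57e-17 = 8.469e9
SNR_dB = 10*log10(8.469e9) = 99.3 dB

99.3 dB


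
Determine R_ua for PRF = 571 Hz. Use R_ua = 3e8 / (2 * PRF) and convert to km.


R_ua = 3e8 / (2 * 571) = 262697.0 m = 262.7 km

262.7 km


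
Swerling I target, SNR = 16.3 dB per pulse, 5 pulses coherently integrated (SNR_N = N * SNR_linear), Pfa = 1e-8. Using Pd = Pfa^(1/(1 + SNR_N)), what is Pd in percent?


SNR_lin = 10^(16.3/10) = 42.65795
SNR_N = 5 * 42.65795 = 213.28975
1/(1 + SNR_N) = 1/214.28975 = 0.0046666
Pd = (1e-8)^0.0046666 = 0.91763
Pd = 91.8%

91.8%


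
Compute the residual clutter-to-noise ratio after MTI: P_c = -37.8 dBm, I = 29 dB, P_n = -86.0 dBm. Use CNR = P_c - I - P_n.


CNR = -37.8 - 29 - (-86.0) = 19.2 dB

19.2 dB


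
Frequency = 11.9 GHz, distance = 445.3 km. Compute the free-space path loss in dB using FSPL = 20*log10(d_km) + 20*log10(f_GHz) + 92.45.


20*log10(445.3) = 52.97
20*log10(11.9) = 21.51
FSPL = 166.9 dB

166.9 dB


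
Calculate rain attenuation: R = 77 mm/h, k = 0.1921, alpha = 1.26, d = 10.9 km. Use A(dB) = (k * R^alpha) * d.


gamma = 0.1921 * 77^1.26 = 45.762072 dB/km
A = 45.762072 * 10.9 = 498.81 dB

498.81 dB


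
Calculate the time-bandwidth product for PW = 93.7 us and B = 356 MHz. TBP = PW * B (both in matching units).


TBP = 93.7 * 356 = 33357.2

33357.2


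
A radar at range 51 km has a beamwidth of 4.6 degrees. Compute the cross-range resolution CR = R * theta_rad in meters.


BW_rad = 0.080285146
CR = 51000 * 0.080285146 = 4094.5 m

4094.5 m


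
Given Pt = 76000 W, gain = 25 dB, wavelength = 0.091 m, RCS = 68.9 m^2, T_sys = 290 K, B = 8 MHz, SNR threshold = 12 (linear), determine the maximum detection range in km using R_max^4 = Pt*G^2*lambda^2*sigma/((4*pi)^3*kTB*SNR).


G_lin = 10^(25/10) = 316.227766
R^4 = 76000 * 316.227766^2 * 0.091^2 * 68.9 / ((4*pi)^3 * 1.38e-23 * 290 * 8000000.0 * 12)
R^4 = 5.68771e18 m^4
R_max = (5.68771e18)^(1/4) = 48835.4 m = 48.8 km

48.8 km


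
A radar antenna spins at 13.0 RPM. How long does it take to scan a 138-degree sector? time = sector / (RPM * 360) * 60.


t = 138 / (13.0 * 360) * 60 = 1.77 s

1.77 s


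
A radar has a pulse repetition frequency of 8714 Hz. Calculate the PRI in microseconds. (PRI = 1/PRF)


PRI = 1/8714 = 0.0001147579 s = 114.8 us

114.8 us


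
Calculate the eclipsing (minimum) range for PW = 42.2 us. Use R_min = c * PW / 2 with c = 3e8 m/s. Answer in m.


R_min = 3e8 * 42.2e-6 / 2 = 6330.0 m

6330.0 m


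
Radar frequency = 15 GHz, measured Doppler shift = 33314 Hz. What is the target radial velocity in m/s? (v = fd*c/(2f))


v = 33314 * 3e8 / (2 * 15000000000.0) = 333.1 m/s

333.1 m/s


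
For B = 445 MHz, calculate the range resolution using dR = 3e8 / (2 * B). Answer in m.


dR = 3e8 / (2 * 445000000.0) = 0.34 m

0.34 m


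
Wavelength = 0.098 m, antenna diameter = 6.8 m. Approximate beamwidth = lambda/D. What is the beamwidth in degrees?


BW_rad = 0.098 / 6.8 = 0.014412
BW_deg = 0.83 degrees

0.83 degrees


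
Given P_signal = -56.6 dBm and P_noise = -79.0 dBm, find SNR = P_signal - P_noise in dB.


SNR = -56.6 - (-79.0) = 22.4 dB

22.4 dB


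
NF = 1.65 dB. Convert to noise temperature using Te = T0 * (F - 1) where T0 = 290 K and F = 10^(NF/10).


NF_lin = 10^(1.65/10) = 1.462177
Te = 290 * (1.462177 - 1) = 134.0 K

134.0 K


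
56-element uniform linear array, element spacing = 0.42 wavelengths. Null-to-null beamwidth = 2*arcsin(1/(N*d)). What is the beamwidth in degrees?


1/(N*d) = 1/(56*0.42) = 0.042517
BW = 2*arcsin(0.042517) = 4.9 degrees

4.9 degrees


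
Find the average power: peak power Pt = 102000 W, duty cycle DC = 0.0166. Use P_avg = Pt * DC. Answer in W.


P_avg = 102000 * 0.0166 = 1693.2 W

1693.2 W


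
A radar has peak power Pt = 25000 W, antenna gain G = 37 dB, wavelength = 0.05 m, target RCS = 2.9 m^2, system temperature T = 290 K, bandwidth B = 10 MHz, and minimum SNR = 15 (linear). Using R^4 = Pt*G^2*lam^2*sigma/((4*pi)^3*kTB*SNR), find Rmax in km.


G_lin = 10^(37/10) = 5011.872336
R^4 = 25000 * 5011.872336^2 * 0.05^2 * 2.9 / ((4*pi)^3 * 1.38e-23 * 290 * 10000000.0 * 15)
R^4 = 3.82191e18 m^4
R_max = (3.82191e18)^(1/4) = 44215.0 m = 44.2 km

44.2 km


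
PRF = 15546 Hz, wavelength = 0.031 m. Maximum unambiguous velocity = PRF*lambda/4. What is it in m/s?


V_ua = 15546 * 0.031 / 4 = 120.5 m/s

120.5 m/s


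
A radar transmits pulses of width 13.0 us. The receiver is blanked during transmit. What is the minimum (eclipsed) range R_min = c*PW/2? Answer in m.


R_min = 3e8 * 13.0e-6 / 2 = 1950.0 m

1950.0 m


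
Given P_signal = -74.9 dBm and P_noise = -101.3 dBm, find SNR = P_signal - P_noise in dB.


SNR = -74.9 - (-101.3) = 26.4 dB

26.4 dB


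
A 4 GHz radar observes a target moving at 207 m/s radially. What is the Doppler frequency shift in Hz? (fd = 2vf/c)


fd = 2 * 207 * 4000000000.0 / 3e8 = 5520.0 Hz

5520.0 Hz


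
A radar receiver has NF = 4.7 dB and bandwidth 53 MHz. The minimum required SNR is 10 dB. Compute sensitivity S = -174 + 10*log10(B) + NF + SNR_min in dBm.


10*log10(53000000.0) = 77.24
S = -174 + 77.24 + 4.7 + 10 = -82.1 dBm

-82.1 dBm


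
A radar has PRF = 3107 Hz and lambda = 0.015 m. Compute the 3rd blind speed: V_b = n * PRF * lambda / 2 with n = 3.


V_blind = 3 * 3107 * 0.015 / 2 = 69.9 m/s

69.9 m/s


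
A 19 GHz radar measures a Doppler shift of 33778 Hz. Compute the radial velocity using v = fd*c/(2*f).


v = 33778 * 3e8 / (2 * 19000000000.0) = 266.7 m/s

266.7 m/s


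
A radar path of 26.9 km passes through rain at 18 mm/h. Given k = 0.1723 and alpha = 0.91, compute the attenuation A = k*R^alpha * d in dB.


gamma = 0.1723 * 18^0.91 = 2.39102 dB/km
A = 2.39102 * 26.9 = 64.32 dB

64.32 dB


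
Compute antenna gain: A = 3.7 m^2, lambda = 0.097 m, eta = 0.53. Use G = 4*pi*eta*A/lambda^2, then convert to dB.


G_linear = 4*pi*0.53*3.7/0.097^2 = 2619.05
G_dB = 10*log10(2619.05) = 34.2 dB

34.2 dB


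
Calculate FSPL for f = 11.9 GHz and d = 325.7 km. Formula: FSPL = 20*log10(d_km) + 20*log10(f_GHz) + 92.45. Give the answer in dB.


20*log10(325.7) = 50.26
20*log10(11.9) = 21.51
FSPL = 164.2 dB

164.2 dB


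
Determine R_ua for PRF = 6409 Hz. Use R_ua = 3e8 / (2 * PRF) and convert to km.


R_ua = 3e8 / (2 * 6409) = 23404.6 m = 23.4 km

23.4 km


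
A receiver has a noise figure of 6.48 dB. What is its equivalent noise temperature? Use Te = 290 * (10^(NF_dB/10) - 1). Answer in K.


NF_lin = 10^(6.48/10) = 4.446313
Te = 290 * (4.446313 - 1) = 999.4 K

999.4 K


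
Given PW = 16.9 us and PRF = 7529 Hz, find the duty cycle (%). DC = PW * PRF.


DC = 16.9e-6 * 7529 * 100 = 12.72%

12.72%


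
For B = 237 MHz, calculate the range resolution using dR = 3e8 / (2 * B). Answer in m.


dR = 3e8 / (2 * 237000000.0) = 0.63 m

0.63 m


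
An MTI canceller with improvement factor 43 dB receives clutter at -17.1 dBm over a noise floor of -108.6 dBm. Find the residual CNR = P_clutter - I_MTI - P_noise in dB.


CNR = -17.1 - 43 - (-108.6) = 48.5 dB

48.5 dB


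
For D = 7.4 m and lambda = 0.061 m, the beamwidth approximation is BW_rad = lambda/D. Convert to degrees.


BW_rad = 0.061 / 7.4 = 0.008243
BW_deg = 0.47 degrees

0.47 degrees


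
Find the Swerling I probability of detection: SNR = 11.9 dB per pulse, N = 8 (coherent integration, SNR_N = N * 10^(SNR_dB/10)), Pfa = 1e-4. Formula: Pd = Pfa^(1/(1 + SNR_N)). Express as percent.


SNR_lin = 10^(11.9/10) = 15.48817
SNR_N = 8 * 15.48817 = 123.90536
1/(1 + SNR_N) = 1/124.90536 = 0.0080061
Pd = (1e-4)^0.0080061 = 0.92891
Pd = 92.9%

92.9%


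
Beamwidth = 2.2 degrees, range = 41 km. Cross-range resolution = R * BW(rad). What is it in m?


BW_rad = 0.038397244
CR = 41000 * 0.038397244 = 1574.3 m

1574.3 m


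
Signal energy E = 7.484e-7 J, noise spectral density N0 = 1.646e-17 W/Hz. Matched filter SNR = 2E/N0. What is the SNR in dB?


SNR_lin = 2 * 7.484e-7 / 1.646e-17 = 9.094e10
SNR_dB = 10*log10(9.094e10) = 109.6 dB

109.6 dB


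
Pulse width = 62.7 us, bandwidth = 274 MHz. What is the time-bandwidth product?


TBP = 62.7 * 274 = 17179.8

17179.8


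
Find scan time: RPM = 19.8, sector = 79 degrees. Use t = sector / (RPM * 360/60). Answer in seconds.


t = 79 / (19.8 * 360) * 60 = 0.66 s

0.66 s


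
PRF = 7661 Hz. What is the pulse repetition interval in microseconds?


PRI = 1/7661 = 0.0001305313 s = 130.5 us

130.5 us


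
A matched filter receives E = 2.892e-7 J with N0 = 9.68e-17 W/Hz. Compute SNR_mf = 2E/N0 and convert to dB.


SNR_lin = 2 * 2.892e-7 / 9.68e-17 = 5.975e9
SNR_dB = 10*log10(5.975e9) = 97.8 dB

97.8 dB


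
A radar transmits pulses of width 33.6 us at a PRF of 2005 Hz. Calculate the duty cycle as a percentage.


DC = 33.6e-6 * 2005 * 100 = 6.74%

6.74%


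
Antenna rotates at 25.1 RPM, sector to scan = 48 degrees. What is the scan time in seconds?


t = 48 / (25.1 * 360) * 60 = 0.32 s

0.32 s


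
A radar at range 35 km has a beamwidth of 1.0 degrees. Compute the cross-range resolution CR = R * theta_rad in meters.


BW_rad = 0.017453293
CR = 35000 * 0.017453293 = 610.9 m

610.9 m


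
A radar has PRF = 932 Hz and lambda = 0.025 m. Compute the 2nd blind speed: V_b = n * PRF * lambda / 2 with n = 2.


V_blind = 2 * 932 * 0.025 / 2 = 23.3 m/s

23.3 m/s


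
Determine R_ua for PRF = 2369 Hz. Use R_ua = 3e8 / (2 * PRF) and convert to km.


R_ua = 3e8 / (2 * 2369) = 63317.9 m = 63.3 km

63.3 km


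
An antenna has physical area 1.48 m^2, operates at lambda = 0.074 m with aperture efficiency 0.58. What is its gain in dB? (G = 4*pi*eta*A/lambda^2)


G_linear = 4*pi*0.58*1.48/0.074^2 = 1969.86
G_dB = 10*log10(1969.86) = 32.9 dB

32.9 dB


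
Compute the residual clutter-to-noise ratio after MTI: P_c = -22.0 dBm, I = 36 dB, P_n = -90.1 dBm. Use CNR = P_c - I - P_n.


CNR = -22.0 - 36 - (-90.1) = 32.1 dB

32.1 dB


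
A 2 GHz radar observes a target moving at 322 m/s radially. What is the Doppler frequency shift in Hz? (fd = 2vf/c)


fd = 2 * 322 * 2000000000.0 / 3e8 = 4293.3 Hz

4293.3 Hz


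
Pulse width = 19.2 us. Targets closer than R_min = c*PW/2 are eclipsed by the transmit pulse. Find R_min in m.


R_min = 3e8 * 19.2e-6 / 2 = 2880.0 m

2880.0 m


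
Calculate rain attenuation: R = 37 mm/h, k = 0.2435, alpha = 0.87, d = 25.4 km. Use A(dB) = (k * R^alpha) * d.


gamma = 0.2435 * 37^0.87 = 5.634229 dB/km
A = 5.634229 * 25.4 = 143.11 dB

143.11 dB


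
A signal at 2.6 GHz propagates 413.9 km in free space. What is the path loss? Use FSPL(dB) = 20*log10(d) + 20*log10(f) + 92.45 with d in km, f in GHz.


20*log10(413.9) = 52.34
20*log10(2.6) = 8.3
FSPL = 153.1 dB

153.1 dB


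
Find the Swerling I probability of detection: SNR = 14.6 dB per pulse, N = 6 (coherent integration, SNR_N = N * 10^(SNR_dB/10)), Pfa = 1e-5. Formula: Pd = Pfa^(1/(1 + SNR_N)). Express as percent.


SNR_lin = 10^(14.6/10) = 28.84032
SNR_N = 6 * 28.84032 = 173.04192
1/(1 + SNR_N) = 1/174.04192 = 0.0057457
Pd = (1e-5)^0.0057457 = 0.93599
Pd = 93.6%

93.6%


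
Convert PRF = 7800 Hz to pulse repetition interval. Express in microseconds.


PRI = 1/7800 = 0.0001282051 s = 128.2 us

128.2 us


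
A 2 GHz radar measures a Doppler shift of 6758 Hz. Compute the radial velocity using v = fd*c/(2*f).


v = 6758 * 3e8 / (2 * 2000000000.0) = 506.9 m/s

506.9 m/s


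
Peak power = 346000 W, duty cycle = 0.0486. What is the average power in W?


P_avg = 346000 * 0.0486 = 16815.6 W

16815.6 W


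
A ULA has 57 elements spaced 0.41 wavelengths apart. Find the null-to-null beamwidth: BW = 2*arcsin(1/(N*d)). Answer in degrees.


1/(N*d) = 1/(57*0.41) = 0.04279
BW = 2*arcsin(0.04279) = 4.9 degrees

4.9 degrees


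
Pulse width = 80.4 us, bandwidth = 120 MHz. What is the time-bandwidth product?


TBP = 80.4 * 120 = 9648.0

9648.0


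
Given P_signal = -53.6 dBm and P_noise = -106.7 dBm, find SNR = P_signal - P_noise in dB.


SNR = -53.6 - (-106.7) = 53.1 dB

53.1 dB


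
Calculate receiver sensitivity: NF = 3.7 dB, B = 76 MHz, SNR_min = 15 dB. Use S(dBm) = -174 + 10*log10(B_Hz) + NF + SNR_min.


10*log10(76000000.0) = 78.81
S = -174 + 78.81 + 3.7 + 15 = -76.5 dBm

-76.5 dBm


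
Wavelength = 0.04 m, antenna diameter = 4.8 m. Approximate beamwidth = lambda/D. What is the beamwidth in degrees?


BW_rad = 0.04 / 4.8 = 0.008333
BW_deg = 0.48 degrees

0.48 degrees


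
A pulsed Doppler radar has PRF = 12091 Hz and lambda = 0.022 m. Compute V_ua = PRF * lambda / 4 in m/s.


V_ua = 12091 * 0.022 / 4 = 66.5 m/s

66.5 m/s


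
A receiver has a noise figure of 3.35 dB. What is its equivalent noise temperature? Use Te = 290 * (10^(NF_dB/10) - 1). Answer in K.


NF_lin = 10^(3.35/10) = 2.162719
Te = 290 * (2.162719 - 1) = 337.2 K

337.2 K


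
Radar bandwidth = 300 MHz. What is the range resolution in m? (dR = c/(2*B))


dR = 3e8 / (2 * 300000000.0) = 0.5 m

0.5 m


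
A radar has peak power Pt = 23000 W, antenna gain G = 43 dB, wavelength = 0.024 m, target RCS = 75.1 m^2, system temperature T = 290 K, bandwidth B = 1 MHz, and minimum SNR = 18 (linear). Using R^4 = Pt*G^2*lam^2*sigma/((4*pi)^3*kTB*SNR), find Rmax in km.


G_lin = 10^(43/10) = 19952.62315
R^4 = 23000 * 19952.62315^2 * 0.024^2 * 75.1 / ((4*pi)^3 * 1.38e-23 * 290 * 1000000.0 * 18)
R^4 = 2.77084e21 m^4
R_max = (2.77084e21)^(1/4) = 229431.4 m = 229.4 km

229.4 km


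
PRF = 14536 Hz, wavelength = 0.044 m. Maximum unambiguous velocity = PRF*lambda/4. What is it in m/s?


V_ua = 14536 * 0.044 / 4 = 159.9 m/s

159.9 m/s


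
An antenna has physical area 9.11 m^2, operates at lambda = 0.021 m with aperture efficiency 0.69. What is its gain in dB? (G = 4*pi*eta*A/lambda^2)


G_linear = 4*pi*0.69*9.11/0.021^2 = 179117.8
G_dB = 10*log10(179117.8) = 52.5 dB

52.5 dB


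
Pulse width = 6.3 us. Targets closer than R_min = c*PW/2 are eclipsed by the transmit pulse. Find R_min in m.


R_min = 3e8 * 6.3e-6 / 2 = 945.0 m

945.0 m


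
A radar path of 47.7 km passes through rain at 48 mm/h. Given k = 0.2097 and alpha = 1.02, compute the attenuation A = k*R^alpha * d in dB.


gamma = 0.2097 * 48^1.02 = 10.875882 dB/km
A = 10.875882 * 47.7 = 518.78 dB

518.78 dB


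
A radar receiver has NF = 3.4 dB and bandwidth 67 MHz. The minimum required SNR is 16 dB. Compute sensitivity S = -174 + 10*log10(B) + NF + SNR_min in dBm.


10*log10(67000000.0) = 78.26
S = -174 + 78.26 + 3.4 + 16 = -76.3 dBm

-76.3 dBm


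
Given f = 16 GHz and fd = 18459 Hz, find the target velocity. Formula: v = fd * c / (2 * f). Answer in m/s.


v = 18459 * 3e8 / (2 * 16000000000.0) = 173.1 m/s

173.1 m/s


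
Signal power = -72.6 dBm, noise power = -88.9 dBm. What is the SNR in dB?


SNR = -72.6 - (-88.9) = 16.3 dB

16.3 dB


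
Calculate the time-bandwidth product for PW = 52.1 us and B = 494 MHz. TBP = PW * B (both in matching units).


TBP = 52.1 * 494 = 25737.4

25737.4


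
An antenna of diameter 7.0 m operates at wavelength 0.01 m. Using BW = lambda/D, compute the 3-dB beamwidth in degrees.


BW_rad = 0.01 / 7.0 = 0.001429
BW_deg = 0.08 degrees

0.08 degrees


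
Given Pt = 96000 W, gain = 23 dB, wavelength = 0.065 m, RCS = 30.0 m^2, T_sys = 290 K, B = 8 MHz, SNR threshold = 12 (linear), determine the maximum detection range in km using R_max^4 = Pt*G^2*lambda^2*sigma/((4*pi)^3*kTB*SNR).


G_lin = 10^(23/10) = 199.526231
R^4 = 96000 * 199.526231^2 * 0.065^2 * 30.0 / ((4*pi)^3 * 1.38e-23 * 290 * 8000000.0 * 12)
R^4 = 6.35391e17 m^4
R_max = (6.35391e17)^(1/4) = 28233.2 m = 28.2 km

28.2 km


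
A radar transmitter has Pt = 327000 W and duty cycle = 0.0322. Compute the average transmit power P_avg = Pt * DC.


P_avg = 327000 * 0.0322 = 10529.4 W

10529.4 W


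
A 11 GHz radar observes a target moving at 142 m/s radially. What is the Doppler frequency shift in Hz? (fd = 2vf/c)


fd = 2 * 142 * 11000000000.0 / 3e8 = 10413.3 Hz

10413.3 Hz


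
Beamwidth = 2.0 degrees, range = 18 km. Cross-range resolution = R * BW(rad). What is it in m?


BW_rad = 0.034906585
CR = 18000 * 0.034906585 = 628.3 m

628.3 m


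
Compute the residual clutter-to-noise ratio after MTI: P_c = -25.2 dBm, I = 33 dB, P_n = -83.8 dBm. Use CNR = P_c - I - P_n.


CNR = -25.2 - 33 - (-83.8) = 25.6 dB

25.6 dB


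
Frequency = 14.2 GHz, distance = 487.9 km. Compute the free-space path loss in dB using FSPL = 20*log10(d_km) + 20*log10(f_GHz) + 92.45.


20*log10(487.9) = 53.77
20*log10(14.2) = 23.05
FSPL = 169.3 dB

169.3 dB


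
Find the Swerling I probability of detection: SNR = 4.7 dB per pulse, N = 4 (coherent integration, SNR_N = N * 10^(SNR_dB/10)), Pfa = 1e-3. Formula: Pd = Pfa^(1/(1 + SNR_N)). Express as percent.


SNR_lin = 10^(4.7/10) = 2.95121
SNR_N = 4 * 2.95121 = 11.80484
1/(1 + SNR_N) = 1/12.80484 = 0.0780955
Pd = (1e-3)^0.0780955 = 0.58306
Pd = 58.3%

58.3%


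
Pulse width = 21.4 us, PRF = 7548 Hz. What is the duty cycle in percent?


DC = 21.4e-6 * 7548 * 100 = 16.15%

16.15%


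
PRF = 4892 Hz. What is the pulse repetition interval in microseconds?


PRI = 1/4892 = 0.0002044154 s = 204.4 us

204.4 us


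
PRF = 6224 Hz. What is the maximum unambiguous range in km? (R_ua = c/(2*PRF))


R_ua = 3e8 / (2 * 6224) = 24100.3 m = 24.1 km

24.1 km


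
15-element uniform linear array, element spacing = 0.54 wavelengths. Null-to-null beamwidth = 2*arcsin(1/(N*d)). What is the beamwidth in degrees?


1/(N*d) = 1/(15*0.54) = 0.123457
BW = 2*arcsin(0.123457) = 14.2 degrees

14.2 degrees


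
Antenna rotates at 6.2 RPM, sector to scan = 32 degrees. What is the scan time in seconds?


t = 32 / (6.2 * 360) * 60 = 0.86 s

0.86 s


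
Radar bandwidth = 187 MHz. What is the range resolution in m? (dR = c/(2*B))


dR = 3e8 / (2 * 187000000.0) = 0.8 m

0.8 m


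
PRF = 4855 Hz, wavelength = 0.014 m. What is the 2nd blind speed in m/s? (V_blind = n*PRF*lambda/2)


V_blind = 2 * 4855 * 0.014 / 2 = 68.0 m/s

68.0 m/s


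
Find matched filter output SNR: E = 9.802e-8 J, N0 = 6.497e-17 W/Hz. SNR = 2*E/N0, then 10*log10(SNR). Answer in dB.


SNR_lin = 2 * 9.802e-8 / 6.497e-17 = 3.017e9
SNR_dB = 10*log10(3.017e9) = 94.8 dB

94.8 dB


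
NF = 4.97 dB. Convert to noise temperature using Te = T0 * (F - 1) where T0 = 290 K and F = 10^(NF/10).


NF_lin = 10^(4.97/10) = 3.140509
Te = 290 * (3.140509 - 1) = 620.7 K

620.7 K


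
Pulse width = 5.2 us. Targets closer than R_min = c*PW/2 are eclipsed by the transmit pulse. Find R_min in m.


R_min = 3e8 * 5.2e-6 / 2 = 780.0 m

780.0 m


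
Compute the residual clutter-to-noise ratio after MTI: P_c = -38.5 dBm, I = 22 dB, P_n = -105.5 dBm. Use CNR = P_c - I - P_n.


CNR = -38.5 - 22 - (-105.5) = 45.0 dB

45.0 dB


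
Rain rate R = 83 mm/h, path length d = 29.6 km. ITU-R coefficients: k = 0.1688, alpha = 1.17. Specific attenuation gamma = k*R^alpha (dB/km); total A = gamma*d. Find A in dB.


gamma = 0.1688 * 83^1.17 = 29.695717 dB/km
A = 29.695717 * 29.6 = 878.99 dB

878.99 dB


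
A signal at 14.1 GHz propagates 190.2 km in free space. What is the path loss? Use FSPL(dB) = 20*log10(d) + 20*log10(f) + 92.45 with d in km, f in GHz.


20*log10(190.2) = 45.58
20*log10(14.1) = 22.98
FSPL = 161.0 dB

161.0 dB


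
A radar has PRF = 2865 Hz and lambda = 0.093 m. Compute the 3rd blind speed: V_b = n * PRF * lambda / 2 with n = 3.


V_blind = 3 * 2865 * 0.093 / 2 = 399.7 m/s

399.7 m/s


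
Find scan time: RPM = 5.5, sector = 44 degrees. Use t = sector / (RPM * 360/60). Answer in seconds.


t = 44 / (5.5 * 360) * 60 = 1.33 s

1.33 s


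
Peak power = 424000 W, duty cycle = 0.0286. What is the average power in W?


P_avg = 424000 * 0.0286 = 12126.4 W

12126.4 W


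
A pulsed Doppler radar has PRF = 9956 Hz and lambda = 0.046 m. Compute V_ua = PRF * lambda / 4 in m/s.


V_ua = 9956 * 0.046 / 4 = 114.5 m/s

114.5 m/s


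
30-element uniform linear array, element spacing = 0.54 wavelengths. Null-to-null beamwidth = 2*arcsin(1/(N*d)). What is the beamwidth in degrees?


1/(N*d) = 1/(30*0.54) = 0.061728
BW = 2*arcsin(0.061728) = 7.1 degrees

7.1 degrees


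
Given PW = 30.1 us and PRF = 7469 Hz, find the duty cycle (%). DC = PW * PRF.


DC = 30.1e-6 * 7469 * 100 = 22.48%

22.48%


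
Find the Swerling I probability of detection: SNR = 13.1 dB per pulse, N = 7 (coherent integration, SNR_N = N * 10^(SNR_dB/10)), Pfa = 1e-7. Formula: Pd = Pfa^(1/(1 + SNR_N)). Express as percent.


SNR_lin = 10^(13.1/10) = 20.41738
SNR_N = 7 * 20.41738 = 142.92166
1/(1 + SNR_N) = 1/143.92166 = 0.0069482
Pd = (1e-7)^0.0069482 = 0.89405
Pd = 89.4%

89.4%


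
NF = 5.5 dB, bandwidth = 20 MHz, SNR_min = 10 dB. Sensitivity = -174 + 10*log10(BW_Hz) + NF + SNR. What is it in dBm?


10*log10(20000000.0) = 73.01
S = -174 + 73.01 + 5.5 + 10 = -85.5 dBm

-85.5 dBm


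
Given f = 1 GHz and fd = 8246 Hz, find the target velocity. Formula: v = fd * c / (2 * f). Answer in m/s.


v = 8246 * 3e8 / (2 * 1000000000.0) = 1236.9 m/s

1236.9 m/s


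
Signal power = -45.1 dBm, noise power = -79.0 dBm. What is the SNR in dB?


SNR = -45.1 - (-79.0) = 33.9 dB

33.9 dB


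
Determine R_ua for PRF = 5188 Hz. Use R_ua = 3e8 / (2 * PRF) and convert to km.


R_ua = 3e8 / (2 * 5188) = 28912.9 m = 28.9 km

28.9 km


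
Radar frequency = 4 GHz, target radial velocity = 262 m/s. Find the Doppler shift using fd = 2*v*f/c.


fd = 2 * 262 * 4000000000.0 / 3e8 = 6986.7 Hz

6986.7 Hz


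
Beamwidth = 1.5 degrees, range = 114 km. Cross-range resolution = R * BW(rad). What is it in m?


BW_rad = 0.026179939
CR = 114000 * 0.026179939 = 2984.5 m

2984.5 m


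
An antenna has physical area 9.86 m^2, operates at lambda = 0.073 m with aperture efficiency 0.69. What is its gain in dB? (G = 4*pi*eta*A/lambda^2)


G_linear = 4*pi*0.69*9.86/0.073^2 = 16043.17
G_dB = 10*log10(16043.17) = 42.1 dB

42.1 dB


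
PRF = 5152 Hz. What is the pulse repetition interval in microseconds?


PRI = 1/5152 = 0.0001940994 s = 194.1 us

194.1 us


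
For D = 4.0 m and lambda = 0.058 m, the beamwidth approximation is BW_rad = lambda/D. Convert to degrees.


BW_rad = 0.058 / 4.0 = 0.0145
BW_deg = 0.83 degrees

0.83 degrees


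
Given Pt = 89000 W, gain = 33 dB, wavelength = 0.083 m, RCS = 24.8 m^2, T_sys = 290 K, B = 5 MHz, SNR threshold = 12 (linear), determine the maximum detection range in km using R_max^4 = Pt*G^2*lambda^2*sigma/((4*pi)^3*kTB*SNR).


G_lin = 10^(33/10) = 1995.262315
R^4 = 89000 * 1995.262315^2 * 0.083^2 * 24.8 / ((4*pi)^3 * 1.38e-23 * 290 * 5000000.0 * 12)
R^4 = 1.2704e20 m^4
R_max = (1.2704e20)^(1/4) = 106165.9 m = 106.2 km

106.2 km


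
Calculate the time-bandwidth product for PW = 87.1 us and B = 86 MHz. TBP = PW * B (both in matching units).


TBP = 87.1 * 86 = 7490.6

7490.6


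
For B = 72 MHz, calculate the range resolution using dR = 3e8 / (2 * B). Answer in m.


dR = 3e8 / (2 * 72000000.0) = 2.08 m

2.08 m


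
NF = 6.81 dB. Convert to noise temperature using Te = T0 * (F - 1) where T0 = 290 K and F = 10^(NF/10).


NF_lin = 10^(6.81/10) = 4.797334
Te = 290 * (4.797334 - 1) = 1101.2 K

1101.2 K


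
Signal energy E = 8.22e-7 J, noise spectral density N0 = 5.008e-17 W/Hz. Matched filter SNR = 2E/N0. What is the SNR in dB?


SNR_lin = 2 * 8.22e-7 / 5.008e-17 = 3.283e10
SNR_dB = 10*log10(3.283e10) = 105.2 dB

105.2 dB


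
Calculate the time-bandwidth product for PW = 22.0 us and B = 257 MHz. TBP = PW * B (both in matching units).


TBP = 22.0 * 257 = 5654.0

5654.0


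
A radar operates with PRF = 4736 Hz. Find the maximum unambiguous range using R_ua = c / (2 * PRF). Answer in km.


R_ua = 3e8 / (2 * 4736) = 31672.3 m = 31.7 km

31.7 km


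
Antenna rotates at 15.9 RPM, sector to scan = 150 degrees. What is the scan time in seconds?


t = 150 / (15.9 * 360) * 60 = 1.57 s

1.57 s


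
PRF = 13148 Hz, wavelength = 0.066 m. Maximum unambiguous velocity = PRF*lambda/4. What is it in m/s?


V_ua = 13148 * 0.066 / 4 = 216.9 m/s

216.9 m/s


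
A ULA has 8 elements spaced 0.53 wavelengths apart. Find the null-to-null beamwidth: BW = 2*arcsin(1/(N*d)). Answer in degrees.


1/(N*d) = 1/(8*0.53) = 0.235849
BW = 2*arcsin(0.235849) = 27.3 degrees

27.3 degrees


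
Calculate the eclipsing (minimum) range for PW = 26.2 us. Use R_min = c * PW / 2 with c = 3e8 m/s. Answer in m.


R_min = 3e8 * 26.2e-6 / 2 = 3930.0 m

3930.0 m


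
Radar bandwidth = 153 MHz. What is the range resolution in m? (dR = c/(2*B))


dR = 3e8 / (2 * 153000000.0) = 0.98 m

0.98 m


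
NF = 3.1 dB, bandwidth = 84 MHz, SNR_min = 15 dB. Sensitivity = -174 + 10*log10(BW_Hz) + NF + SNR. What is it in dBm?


10*log10(84000000.0) = 79.24
S = -174 + 79.24 + 3.1 + 15 = -76.7 dBm

-76.7 dBm


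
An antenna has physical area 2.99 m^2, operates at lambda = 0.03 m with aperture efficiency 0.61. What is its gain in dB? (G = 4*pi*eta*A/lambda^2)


G_linear = 4*pi*0.61*2.99/0.03^2 = 25466.45
G_dB = 10*log10(25466.45) = 44.1 dB

44.1 dB


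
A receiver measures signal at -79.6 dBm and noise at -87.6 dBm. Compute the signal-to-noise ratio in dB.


SNR = -79.6 - (-87.6) = 8.0 dB

8.0 dB


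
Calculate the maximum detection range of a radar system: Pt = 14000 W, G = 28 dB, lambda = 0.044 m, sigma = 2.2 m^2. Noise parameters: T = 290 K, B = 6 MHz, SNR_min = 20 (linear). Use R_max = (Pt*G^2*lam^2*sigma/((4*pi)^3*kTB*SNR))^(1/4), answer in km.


G_lin = 10^(28/10) = 630.957344
R^4 = 14000 * 630.957344^2 * 0.044^2 * 2.2 / ((4*pi)^3 * 1.38e-23 * 290 * 6000000.0 * 20)
R^4 = 2.49097e16 m^4
R_max = (2.49097e16)^(1/4) = 12563.0 m = 12.6 km

12.6 km


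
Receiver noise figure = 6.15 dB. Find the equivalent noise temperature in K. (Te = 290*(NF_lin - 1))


NF_lin = 10^(6.15/10) = 4.120975
Te = 290 * (4.120975 - 1) = 905.1 K

905.1 K


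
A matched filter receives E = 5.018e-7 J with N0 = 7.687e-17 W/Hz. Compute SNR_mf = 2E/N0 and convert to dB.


SNR_lin = 2 * 5.018e-7 / 7.687e-17 = 1.306e10
SNR_dB = 10*log10(1.306e10) = 101.2 dB

101.2 dB


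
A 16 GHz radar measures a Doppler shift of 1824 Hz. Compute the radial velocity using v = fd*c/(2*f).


v = 1824 * 3e8 / (2 * 16000000000.0) = 17.1 m/s

17.1 m/s


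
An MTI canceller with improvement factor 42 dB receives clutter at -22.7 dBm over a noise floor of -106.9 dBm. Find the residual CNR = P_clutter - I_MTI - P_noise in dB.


CNR = -22.7 - 42 - (-106.9) = 42.2 dB

42.2 dB


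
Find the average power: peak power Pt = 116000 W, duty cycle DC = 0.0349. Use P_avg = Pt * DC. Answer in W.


P_avg = 116000 * 0.0349 = 4048.4 W

4048.4 W


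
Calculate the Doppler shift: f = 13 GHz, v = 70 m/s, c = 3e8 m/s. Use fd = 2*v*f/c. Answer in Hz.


fd = 2 * 70 * 13000000000.0 / 3e8 = 6066.7 Hz

6066.7 Hz


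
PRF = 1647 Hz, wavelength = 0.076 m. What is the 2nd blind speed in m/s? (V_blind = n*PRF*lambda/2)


V_blind = 2 * 1647 * 0.076 / 2 = 125.2 m/s

125.2 m/s


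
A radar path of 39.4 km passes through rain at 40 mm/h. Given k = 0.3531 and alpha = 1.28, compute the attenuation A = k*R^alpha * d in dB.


gamma = 0.3531 * 40^1.28 = 39.676605 dB/km
A = 39.676605 * 39.4 = 1563.26 dB

1563.26 dB


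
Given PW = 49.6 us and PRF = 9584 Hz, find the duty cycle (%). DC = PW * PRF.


DC = 49.6e-6 * 9584 * 100 = 47.54%

47.54%


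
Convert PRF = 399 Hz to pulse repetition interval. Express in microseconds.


PRI = 1/399 = 0.0025062657 s = 2506.3 us

2506.3 us


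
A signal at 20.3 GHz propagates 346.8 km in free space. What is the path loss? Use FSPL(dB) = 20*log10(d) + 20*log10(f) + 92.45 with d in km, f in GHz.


20*log10(346.8) = 50.8
20*log10(20.3) = 26.15
FSPL = 169.4 dB

169.4 dB


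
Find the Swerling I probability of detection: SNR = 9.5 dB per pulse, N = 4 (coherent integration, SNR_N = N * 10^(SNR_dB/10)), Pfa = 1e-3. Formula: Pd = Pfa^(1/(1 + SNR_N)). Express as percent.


SNR_lin = 10^(9.5/10) = 8.91251
SNR_N = 4 * 8.91251 = 35.65004
1/(1 + SNR_N) = 1/36.65004 = 0.0272851
Pd = (1e-3)^0.0272851 = 0.82822
Pd = 82.8%

82.8%


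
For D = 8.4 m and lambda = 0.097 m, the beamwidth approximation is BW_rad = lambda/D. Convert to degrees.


BW_rad = 0.097 / 8.4 = 0.011548
BW_deg = 0.66 degrees

0.66 degrees


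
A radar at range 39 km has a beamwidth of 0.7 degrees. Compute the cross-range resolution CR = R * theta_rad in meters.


BW_rad = 0.012217305
CR = 39000 * 0.012217305 = 476.5 m

476.5 m


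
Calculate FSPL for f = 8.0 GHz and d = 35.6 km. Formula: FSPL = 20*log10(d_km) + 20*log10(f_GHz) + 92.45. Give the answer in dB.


20*log10(35.6) = 31.03
20*log10(8.0) = 18.06
FSPL = 141.5 dB

141.5 dB


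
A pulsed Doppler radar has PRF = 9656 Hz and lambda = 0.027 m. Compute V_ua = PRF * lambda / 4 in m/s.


V_ua = 9656 * 0.027 / 4 = 65.2 m/s

65.2 m/s


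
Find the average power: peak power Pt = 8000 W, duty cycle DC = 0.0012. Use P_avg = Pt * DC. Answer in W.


P_avg = 8000 * 0.0012 = 9.6 W

9.6 W


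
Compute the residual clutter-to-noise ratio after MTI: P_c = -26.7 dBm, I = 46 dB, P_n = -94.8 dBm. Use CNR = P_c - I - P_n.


CNR = -26.7 - 46 - (-94.8) = 22.1 dB

22.1 dB


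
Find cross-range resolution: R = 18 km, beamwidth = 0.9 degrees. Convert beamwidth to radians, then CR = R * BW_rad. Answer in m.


BW_rad = 0.015707963
CR = 18000 * 0.015707963 = 282.7 m

282.7 m


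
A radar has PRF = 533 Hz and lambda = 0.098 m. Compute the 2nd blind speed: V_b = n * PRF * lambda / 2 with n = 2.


V_blind = 2 * 533 * 0.098 / 2 = 52.2 m/s

52.2 m/s


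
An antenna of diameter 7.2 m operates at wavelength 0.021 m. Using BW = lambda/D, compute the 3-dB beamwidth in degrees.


BW_rad = 0.021 / 7.2 = 0.002917
BW_deg = 0.17 degrees

0.17 degrees


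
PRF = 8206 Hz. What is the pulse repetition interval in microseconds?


PRI = 1/8206 = 0.0001218621 s = 121.9 us

121.9 us


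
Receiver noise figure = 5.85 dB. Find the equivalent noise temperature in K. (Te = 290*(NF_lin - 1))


NF_lin = 10^(5.85/10) = 3.845918
Te = 290 * (3.845918 - 1) = 825.3 K

825.3 K


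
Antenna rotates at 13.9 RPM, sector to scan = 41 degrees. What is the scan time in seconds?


t = 41 / (13.9 * 360) * 60 = 0.49 s

0.49 s


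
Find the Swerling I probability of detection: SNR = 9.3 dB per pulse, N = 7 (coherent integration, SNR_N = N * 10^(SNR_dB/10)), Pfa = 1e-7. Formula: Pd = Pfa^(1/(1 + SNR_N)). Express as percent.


SNR_lin = 10^(9.3/10) = 8.51138
SNR_N = 7 * 8.51138 = 59.57966
1/(1 + SNR_N) = 1/60.57966 = 0.0165072
Pd = (1e-7)^0.0165072 = 0.76639
Pd = 76.6%

76.6%


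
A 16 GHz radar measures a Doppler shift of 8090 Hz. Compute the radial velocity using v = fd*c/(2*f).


v = 8090 * 3e8 / (2 * 16000000000.0) = 75.8 m/s

75.8 m/s


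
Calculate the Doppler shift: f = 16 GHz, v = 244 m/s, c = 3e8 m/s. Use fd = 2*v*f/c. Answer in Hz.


fd = 2 * 244 * 16000000000.0 / 3e8 = 26026.7 Hz

26026.7 Hz


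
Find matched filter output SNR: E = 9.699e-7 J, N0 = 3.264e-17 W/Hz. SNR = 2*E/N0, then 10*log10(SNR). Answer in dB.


SNR_lin = 2 * 9.699e-7 / 3.264e-17 = 5.943e10
SNR_dB = 10*log10(5.943e10) = 107.7 dB

107.7 dB


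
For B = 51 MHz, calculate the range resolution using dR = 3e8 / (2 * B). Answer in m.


dR = 3e8 / (2 * 51000000.0) = 2.94 m

2.94 m


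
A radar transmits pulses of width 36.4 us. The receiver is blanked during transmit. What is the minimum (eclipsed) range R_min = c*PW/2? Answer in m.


R_min = 3e8 * 36.4e-6 / 2 = 5460.0 m

5460.0 m


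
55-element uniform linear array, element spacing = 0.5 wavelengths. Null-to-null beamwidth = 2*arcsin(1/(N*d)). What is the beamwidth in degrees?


1/(N*d) = 1/(55*0.5) = 0.036364
BW = 2*arcsin(0.036364) = 4.2 degrees

4.2 degrees


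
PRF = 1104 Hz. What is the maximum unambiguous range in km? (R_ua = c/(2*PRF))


R_ua = 3e8 / (2 * 1104) = 135869.6 m = 135.9 km

135.9 km


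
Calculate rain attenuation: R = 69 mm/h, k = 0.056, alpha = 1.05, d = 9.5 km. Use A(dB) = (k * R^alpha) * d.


gamma = 0.056 * 69^1.05 = 4.775068 dB/km
A = 4.775068 * 9.5 = 45.36 dB

45.36 dB


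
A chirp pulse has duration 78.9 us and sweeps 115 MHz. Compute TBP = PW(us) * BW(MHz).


TBP = 78.9 * 115 = 9073.5

9073.5


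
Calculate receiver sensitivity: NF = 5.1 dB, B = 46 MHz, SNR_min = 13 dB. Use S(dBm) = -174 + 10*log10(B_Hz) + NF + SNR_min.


10*log10(46000000.0) = 76.63
S = -174 + 76.63 + 5.1 + 13 = -79.3 dBm

-79.3 dBm


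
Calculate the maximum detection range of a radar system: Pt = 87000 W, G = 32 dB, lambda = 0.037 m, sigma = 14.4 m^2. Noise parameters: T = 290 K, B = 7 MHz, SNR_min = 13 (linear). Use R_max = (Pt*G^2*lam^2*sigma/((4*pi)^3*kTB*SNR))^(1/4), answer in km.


G_lin = 10^(32/10) = 1584.893192
R^4 = 87000 * 1584.893192^2 * 0.037^2 * 14.4 / ((4*pi)^3 * 1.38e-23 * 290 * 7000000.0 * 13)
R^4 = 5.96125e18 m^4
R_max = (5.96125e18)^(1/4) = 49412.2 m = 49.4 km

49.4 km


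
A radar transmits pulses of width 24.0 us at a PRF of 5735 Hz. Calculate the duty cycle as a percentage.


DC = 24.0e-6 * 5735 * 100 = 13.76%

13.76%


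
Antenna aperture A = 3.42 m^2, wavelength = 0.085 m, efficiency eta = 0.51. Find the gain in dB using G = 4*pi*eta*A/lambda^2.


G_linear = 4*pi*0.51*3.42/0.085^2 = 3033.67
G_dB = 10*log10(3033.67) = 34.8 dB

34.8 dB


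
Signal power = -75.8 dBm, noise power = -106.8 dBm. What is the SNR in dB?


SNR = -75.8 - (-106.8) = 31.0 dB

31.0 dB


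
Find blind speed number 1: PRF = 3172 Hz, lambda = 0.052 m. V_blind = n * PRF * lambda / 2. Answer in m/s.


V_blind = 1 * 3172 * 0.052 / 2 = 82.5 m/s

82.5 m/s


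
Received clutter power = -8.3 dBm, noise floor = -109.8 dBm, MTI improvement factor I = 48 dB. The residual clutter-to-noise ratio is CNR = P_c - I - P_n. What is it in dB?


CNR = -8.3 - 48 - (-109.8) = 53.5 dB

53.5 dB


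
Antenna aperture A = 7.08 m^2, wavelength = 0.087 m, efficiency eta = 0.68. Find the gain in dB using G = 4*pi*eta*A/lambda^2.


G_linear = 4*pi*0.68*7.08/0.087^2 = 7993.07
G_dB = 10*log10(7993.07) = 39.0 dB

39.0 dB


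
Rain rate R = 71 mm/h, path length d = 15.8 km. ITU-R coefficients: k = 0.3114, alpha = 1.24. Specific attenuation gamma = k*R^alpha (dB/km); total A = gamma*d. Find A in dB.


gamma = 0.3114 * 71^1.24 = 61.500544 dB/km
A = 61.500544 * 15.8 = 971.71 dB

971.71 dB


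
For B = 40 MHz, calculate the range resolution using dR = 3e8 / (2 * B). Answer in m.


dR = 3e8 / (2 * 40000000.0) = 3.75 m

3.75 m


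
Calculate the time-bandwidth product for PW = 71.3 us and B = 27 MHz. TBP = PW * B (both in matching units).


TBP = 71.3 * 27 = 1925.1

1925.1


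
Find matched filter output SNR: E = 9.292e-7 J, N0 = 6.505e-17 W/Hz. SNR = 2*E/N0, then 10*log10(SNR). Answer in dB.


SNR_lin = 2 * 9.292e-7 / 6.505e-17 = 2.857e10
SNR_dB = 10*log10(2.857e10) = 104.6 dB

104.6 dB


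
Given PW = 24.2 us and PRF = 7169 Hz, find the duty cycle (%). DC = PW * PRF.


DC = 24.2e-6 * 7169 * 100 = 17.35%

17.35%


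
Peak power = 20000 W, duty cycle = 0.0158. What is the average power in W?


P_avg = 20000 * 0.0158 = 316.0 W

316.0 W
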